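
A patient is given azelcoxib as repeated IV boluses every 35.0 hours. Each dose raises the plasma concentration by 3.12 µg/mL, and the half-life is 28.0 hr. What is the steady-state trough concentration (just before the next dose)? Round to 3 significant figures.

k = ln 2 / 28.0 = 0.02476 hr⁻¹
Fraction remaining after one interval: e^(−kτ) = e^(−0.02476 × 35.0) = 0.4204
R = 1 / (1 − 0.4204) = 1.725
Css,max = 3.12 × 1.725 = 5.383 µg/mL
Css,min = Css,max × e^(−kτ) = 5.383 × 0.4204 ≈ 2.26 µg/mL

2.26 µg/mL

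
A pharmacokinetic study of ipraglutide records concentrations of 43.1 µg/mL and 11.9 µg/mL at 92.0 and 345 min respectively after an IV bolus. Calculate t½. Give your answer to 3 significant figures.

k = ln(C₁/C₂) / (t₂ − t₁) = ln(43.1/11.9) / (345 − 92.0)
  = 1.287 / 253.0 = 0.005087 min⁻¹
t½ = ln 2 / k = ln 2 / 0.005087 ≈ 136 minutes

136 minutes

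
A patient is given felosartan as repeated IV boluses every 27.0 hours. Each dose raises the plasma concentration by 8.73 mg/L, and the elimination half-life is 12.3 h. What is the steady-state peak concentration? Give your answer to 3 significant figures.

11.2 mg/L

k = ln 2 / 12.3 = 0.05635 h⁻¹
Fraction remaining after one interval: e^(−kτ) = e^(−0.05635 × 27.0) = 0.2184
R = 1 / (1 − 0.2184) = 1.279
Css,max = 8.73 × 1.279 ≈ 11.2 mg/L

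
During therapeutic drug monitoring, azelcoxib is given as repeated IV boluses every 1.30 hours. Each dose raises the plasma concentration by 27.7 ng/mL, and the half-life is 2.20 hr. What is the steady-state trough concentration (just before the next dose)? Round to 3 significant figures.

k = ln 2 / 2.20 = 0.3151 hr⁻¹
Fraction remaining after one interval: e^(−kτ) = e^(−0.3151 × 1.30) = 0.6639
R = 1 / (1 − 0.6639) = 2.976
Css,max = 27.7 × 2.976 = 82.42 ng/mL
Css,min = Css,max × e^(−kτ) = 82.42 × 0.6639 ≈ 54.7 ng/mL

54.7 ng/mL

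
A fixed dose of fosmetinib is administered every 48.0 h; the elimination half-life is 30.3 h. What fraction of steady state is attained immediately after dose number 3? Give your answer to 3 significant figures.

k = ln 2 / 30.3 = 0.02288 h⁻¹
f_n = 1 − e^(−nkτ) = 1 − e^(−3 × 0.02288 × 48.0) = 1 − e^(−3.294) = 1 − 0.03710 ≈ 0.963

0.963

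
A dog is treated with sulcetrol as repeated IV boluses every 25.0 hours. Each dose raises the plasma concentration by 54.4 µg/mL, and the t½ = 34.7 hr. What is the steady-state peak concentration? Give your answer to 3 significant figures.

k = ln 2 / 34.7 = 0.01998 hr⁻¹
Fraction remaining after one interval: e^(−kτ) = e^(−0.01998 × 25.0) = 0.6069
R = 1 / (1 − 0.6069) = 2.544
Css,max = 54.4 × 2.544 ≈ 138 µg/mL

138 µg/mL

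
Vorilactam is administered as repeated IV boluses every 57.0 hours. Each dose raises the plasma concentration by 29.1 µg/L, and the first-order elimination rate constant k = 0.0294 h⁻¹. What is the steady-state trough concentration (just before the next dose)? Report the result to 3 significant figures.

6.70 µg/L

Fraction remaining after one interval: e^(−kτ) = e^(−0.02940 × 57.0) = 0.1872
R = 1 / (1 − 0.1872) = 1.230
Css,max = 29.1 × 1.230 = 35.80 µg/L
Css,min = Css,max × e^(−kτ) = 35.80 × 0.1872 ≈ 6.70 µg/L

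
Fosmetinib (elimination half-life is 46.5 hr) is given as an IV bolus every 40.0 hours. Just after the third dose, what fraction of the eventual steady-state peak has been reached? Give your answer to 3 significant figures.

k = ln 2 / 46.5 = 0.01491 hr⁻¹
f_n = 1 − e^(−nkτ) = 1 − e^(−3 × 0.01491 × 40.0) = 1 − e^(−1.789) = 1 − 0.1672 ≈ 0.833

0.833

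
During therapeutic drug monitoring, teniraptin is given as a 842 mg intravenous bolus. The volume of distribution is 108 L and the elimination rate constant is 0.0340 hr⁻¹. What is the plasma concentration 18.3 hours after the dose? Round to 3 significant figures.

C₀ = dose / V = 842 / 108 = 7.796 mg/L
C(t) = C₀ e^(−kt) = 7.796 × e^(−0.03400 × 18.3) = 7.796 × e^(−0.6222) = 7.796 × 0.5368 ≈ 4.18 mg/L

4.18 mg/L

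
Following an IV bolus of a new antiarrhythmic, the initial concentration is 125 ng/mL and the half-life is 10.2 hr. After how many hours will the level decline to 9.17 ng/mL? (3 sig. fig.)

38.4 hours

k = ln 2 / 10.2 = 0.06796 hr⁻¹
C(t) = C₀ e^(−kt)  ⇒  t = ln(C₀/C) / k
t = ln(125/9.17) / 0.06796 = 2.612 / 0.06796 ≈ 38.4 hours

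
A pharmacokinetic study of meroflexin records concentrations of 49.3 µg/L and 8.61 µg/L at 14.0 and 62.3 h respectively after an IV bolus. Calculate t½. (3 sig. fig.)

19.2 hours

k = ln(C₁/C₂) / (t₂ − t₁) = ln(49.3/8.61) / (62.3 − 14.0)
  = 1.745 / 48.30 = 0.03613 h⁻¹
t½ = ln 2 / k = ln 2 / 0.03613 ≈ 19.2 hours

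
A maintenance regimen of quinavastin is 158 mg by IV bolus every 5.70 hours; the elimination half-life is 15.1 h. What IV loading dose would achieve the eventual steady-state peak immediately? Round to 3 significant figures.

k = ln 2 / 15.1 = 0.04590 h⁻¹
Accumulation ratio R = 1 / (1 − e^(−kτ)) = 1 / (1 − e^(−0.04590×5.70)) = 1 / (1 − 0.7698) = 4.344
Loading dose = maintenance dose × R = 158 × 4.344 ≈ 686 mg

686 mg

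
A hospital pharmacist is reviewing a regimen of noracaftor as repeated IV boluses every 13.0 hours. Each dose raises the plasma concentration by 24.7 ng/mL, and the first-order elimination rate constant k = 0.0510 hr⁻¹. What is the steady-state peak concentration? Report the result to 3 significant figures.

51.0 ng/mL

Fraction remaining after one interval: e^(−kτ) = e^(−0.05100 × 13.0) = 0.5153
R = 1 / (1 − 0.5153) = 2.063
Css,max = 24.7 × 2.063 ≈ 51.0 ng/mL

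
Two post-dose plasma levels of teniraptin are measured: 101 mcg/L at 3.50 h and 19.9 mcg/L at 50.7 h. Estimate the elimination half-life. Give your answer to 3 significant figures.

k = ln(C₁/C₂) / (t₂ − t₁) = ln(101/19.9) / (50.7 − 3.50)
  = 1.624 / 47.20 = 0.03442 h⁻¹
t½ = ln 2 / k = ln 2 / 0.03442 ≈ 20.1 hours

20.1 hours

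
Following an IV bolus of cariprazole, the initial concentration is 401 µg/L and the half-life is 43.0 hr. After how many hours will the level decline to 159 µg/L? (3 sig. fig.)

k = ln 2 / 43.0 = 0.01612 hr⁻¹
C(t) = C₀ e^(−kt)  ⇒  t = ln(C₀/C) / k
t = ln(401/159) / 0.01612 = 0.9251 / 0.01612 ≈ 57.4 hours

57.4 hours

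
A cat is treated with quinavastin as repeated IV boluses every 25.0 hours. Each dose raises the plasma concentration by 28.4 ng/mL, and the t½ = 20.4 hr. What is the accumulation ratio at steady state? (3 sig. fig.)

k = ln 2 / 20.4 = 0.03398 hr⁻¹
Fraction remaining after one interval: e^(−kτ) = e^(−0.03398 × 25.0) = 0.4277
R = 1 / (1 − 0.4277) = 1 / 0.5723 ≈ 1.75

1.75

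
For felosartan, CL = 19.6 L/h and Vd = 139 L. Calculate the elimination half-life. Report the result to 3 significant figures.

k = CL / V = 19.6 / 139 = 0.1410 h⁻¹
t½ = ln 2 / k = ln 2 / 0.1410 ≈ 4.92 hours

4.92 hours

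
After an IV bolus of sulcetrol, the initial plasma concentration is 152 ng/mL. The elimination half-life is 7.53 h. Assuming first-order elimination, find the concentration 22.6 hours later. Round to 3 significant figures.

19.0 ng/mL

k = ln 2 / 7.53 = 0.09205 h⁻¹
C(t) = C₀ e^(−kt) = 152 × e^(−0.09205 × 22.6) = 152 × e^(−2.080) = 152 × 0.1249 ≈ 19.0 ng/mL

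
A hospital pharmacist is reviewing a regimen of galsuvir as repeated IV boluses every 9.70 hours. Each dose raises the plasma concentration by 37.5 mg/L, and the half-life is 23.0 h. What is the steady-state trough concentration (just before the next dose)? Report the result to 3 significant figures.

k = ln 2 / 23.0 = 0.03014 h⁻¹
Fraction remaining after one interval: e^(−kτ) = e^(−0.03014 × 9.70) = 0.7465
R = 1 / (1 − 0.7465) = 3.945
Css,max = 37.5 × 3.945 = 147.9 mg/L
Css,min = Css,max × e^(−kτ) = 147.9 × 0.7465 ≈ 110 mg/L

110 mg/L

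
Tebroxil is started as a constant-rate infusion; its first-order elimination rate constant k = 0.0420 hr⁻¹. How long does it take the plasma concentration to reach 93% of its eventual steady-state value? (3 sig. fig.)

f = 1 − e^(−kt)  ⇒  t = −ln(1 − f) / k
t = −ln(1 − 0.93) / 0.04200 = 2.659 / 0.04200 ≈ 63.3 hours

63.3 hours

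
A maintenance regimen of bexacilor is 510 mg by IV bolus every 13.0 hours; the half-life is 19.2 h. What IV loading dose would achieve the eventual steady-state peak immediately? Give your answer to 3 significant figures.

1360 mg

k = ln 2 / 19.2 = 0.03610 h⁻¹
Accumulation ratio R = 1 / (1 − e^(−kτ)) = 1 / (1 − e^(−0.03610×13.0)) = 1 / (1 − 0.6254) = 2.670
Loading dose = maintenance dose × R = 510 × 2.670 ≈ 1360 mg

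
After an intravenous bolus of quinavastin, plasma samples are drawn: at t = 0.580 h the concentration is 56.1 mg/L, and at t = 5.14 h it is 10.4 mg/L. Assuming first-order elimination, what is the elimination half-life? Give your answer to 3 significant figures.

k = ln(C₁/C₂) / (t₂ − t₁) = ln(56.1/10.4) / (5.14 − 0.580)
  = 1.685 / 4.560 = 0.3696 h⁻¹
t½ = ln 2 / k = ln 2 / 0.3696 ≈ 1.88 hours

1.88 hours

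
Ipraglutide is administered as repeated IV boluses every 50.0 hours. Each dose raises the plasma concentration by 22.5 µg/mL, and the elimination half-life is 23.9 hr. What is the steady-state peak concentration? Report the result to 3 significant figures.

k = ln 2 / 23.9 = 0.02900 hr⁻¹
Fraction remaining after one interval: e^(−kτ) = e^(−0.02900 × 50.0) = 0.2345
R = 1 / (1 − 0.2345) = 1.306
Css,max = 22.5 × 1.306 ≈ 29.4 µg/mL

29.4 µg/mL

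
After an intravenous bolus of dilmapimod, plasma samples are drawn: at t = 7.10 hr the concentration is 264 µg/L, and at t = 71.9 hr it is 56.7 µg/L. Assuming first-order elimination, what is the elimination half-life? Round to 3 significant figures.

29.2 hours

k = ln(C₁/C₂) / (t₂ − t₁) = ln(264/56.7) / (71.9 − 7.10)
  = 1.538 / 64.80 = 0.02374 hr⁻¹
t½ = ln 2 / k = ln 2 / 0.02374 ≈ 29.2 hours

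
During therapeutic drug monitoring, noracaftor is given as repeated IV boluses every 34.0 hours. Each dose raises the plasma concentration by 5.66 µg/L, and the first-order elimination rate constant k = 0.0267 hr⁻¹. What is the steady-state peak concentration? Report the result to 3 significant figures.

Fraction remaining after one interval: e^(−kτ) = e^(−0.02670 × 34.0) = 0.4034
R = 1 / (1 − 0.4034) = 1.676
Css,max = 5.66 × 1.676 ≈ 9.49 µg/L

9.49 µg/L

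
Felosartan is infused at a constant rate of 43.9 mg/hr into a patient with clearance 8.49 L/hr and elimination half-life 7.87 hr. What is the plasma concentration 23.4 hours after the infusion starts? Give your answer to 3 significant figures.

Css = rate / CL = 43.9 / 8.49 = 5.171 µg/mL
k = ln 2 / 7.87 = 0.08807 hr⁻¹
C(t) = Css (1 − e^(−kt)) = 5.171 × (1 − e^(−2.061)) = 5.171 × 0.8727 ≈ 4.51 µg/mL

4.51 µg/mL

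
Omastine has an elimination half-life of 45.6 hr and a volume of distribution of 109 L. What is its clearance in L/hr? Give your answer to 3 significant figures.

k = ln 2 / t½ = ln 2 / 45.6 = 0.01520 hr⁻¹
CL = k · V = 0.01520 × 109 ≈ 1.66 L/hr

1.66 L/hr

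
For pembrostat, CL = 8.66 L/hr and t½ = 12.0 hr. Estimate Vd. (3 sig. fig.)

k = ln 2 / t½ = ln 2 / 12.0 = 0.05776 hr⁻¹
V = CL / k = 8.66 / 0.05776 ≈ 150 L

150 L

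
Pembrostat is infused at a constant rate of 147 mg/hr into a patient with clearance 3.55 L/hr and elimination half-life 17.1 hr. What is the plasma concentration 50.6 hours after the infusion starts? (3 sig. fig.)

Css = rate / CL = 147 / 3.55 = 41.41 µg/mL
k = ln 2 / 17.1 = 0.04053 hr⁻¹
C(t) = Css (1 − e^(−kt)) = 41.41 × (1 − e^(−2.051)) = 41.41 × 0.8714 ≈ 36.1 µg/mL

36.1 µg/mL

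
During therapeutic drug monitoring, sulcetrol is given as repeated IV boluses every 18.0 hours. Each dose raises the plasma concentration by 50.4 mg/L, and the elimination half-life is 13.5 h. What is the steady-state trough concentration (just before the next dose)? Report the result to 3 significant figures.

33.2 mg/L

k = ln 2 / 13.5 = 0.05134 h⁻¹
Fraction remaining after one interval: e^(−kτ) = e^(−0.05134 × 18.0) = 0.3969
R = 1 / (1 − 0.3969) = 1.658
Css,max = 50.4 × 1.658 = 83.56 mg/L
Css,min = Css,max × e^(−kτ) = 83.56 × 0.3969 ≈ 33.2 mg/L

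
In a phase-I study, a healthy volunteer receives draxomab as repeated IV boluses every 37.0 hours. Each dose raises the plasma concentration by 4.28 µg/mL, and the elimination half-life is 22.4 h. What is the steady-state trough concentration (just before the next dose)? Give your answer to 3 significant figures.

k = ln 2 / 22.4 = 0.03094 h⁻¹
Fraction remaining after one interval: e^(−kτ) = e^(−0.03094 × 37.0) = 0.3182
R = 1 / (1 − 0.3182) = 1.467
Css,max = 4.28 × 1.467 = 6.278 µg/mL
Css,min = Css,max × e^(−kτ) = 6.278 × 0.3182 ≈ 2.00 µg/mL

2.00 µg/mL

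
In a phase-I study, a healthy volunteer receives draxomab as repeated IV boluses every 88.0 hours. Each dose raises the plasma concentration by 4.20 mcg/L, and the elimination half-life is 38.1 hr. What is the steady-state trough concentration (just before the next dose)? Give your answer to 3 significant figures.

1.06 mcg/L

k = ln 2 / 38.1 = 0.01819 hr⁻¹
Fraction remaining after one interval: e^(−kτ) = e^(−0.01819 × 88.0) = 0.2017
R = 1 / (1 − 0.2017) = 1.253
Css,max = 4.20 × 1.253 = 5.261 mcg/L
Css,min = Css,max × e^(−kτ) = 5.261 × 0.2017 ≈ 1.06 mcg/L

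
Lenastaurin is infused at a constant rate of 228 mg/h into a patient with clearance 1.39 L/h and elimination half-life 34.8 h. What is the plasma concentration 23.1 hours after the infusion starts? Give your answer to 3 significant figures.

60.5 µg/mL

Css = rate / CL = 228 / 1.39 = 164.0 µg/mL
k = ln 2 / 34.8 = 0.01992 h⁻¹
C(t) = Css (1 − e^(−kt)) = 164.0 × (1 − e^(−0.4601)) = 164.0 × 0.3688 ≈ 60.5 µg/mL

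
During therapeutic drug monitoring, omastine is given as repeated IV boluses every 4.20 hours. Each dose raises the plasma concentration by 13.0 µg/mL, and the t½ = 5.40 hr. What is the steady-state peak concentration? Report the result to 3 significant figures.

31.2 µg/mL

k = ln 2 / 5.40 = 0.1284 hr⁻¹
Fraction remaining after one interval: e^(−kτ) = e^(−0.1284 × 4.20) = 0.5833
R = 1 / (1 − 0.5833) = 2.400
Css,max = 13.0 × 2.400 ≈ 31.2 µg/mL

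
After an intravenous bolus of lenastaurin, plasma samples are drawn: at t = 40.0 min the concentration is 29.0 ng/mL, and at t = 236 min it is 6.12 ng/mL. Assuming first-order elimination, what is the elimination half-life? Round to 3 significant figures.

87.3 minutes

k = ln(C₁/C₂) / (t₂ − t₁) = ln(29.0/6.12) / (236 − 40.0)
  = 1.556 / 196.0 = 0.007937 min⁻¹
t½ = ln 2 / k = ln 2 / 0.007937 ≈ 87.3 minutes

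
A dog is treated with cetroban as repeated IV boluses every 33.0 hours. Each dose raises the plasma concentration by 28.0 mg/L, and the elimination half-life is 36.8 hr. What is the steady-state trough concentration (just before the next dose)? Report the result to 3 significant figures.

k = ln 2 / 36.8 = 0.01884 hr⁻¹
Fraction remaining after one interval: e^(−kτ) = e^(−0.01884 × 33.0) = 0.5371
R = 1 / (1 − 0.5371) = 2.160
Css,max = 28.0 × 2.160 = 60.49 mg/L
Css,min = Css,max × e^(−kτ) = 60.49 × 0.5371 ≈ 32.5 mg/L

32.5 mg/L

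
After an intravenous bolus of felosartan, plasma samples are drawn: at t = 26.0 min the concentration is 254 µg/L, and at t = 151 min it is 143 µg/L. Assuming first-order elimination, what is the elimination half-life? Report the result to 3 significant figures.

k = ln(C₁/C₂) / (t₂ − t₁) = ln(254/143) / (151 − 26.0)
  = 0.5745 / 125.0 = 0.004596 min⁻¹
t½ = ln 2 / k = ln 2 / 0.004596 ≈ 151 minutes

151 minutes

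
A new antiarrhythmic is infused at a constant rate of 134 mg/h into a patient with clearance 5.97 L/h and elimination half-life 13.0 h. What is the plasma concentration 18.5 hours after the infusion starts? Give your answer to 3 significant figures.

14.1 µg/mL

Css = rate / CL = 134 / 5.97 = 22.45 µg/mL
k = ln 2 / 13.0 = 0.05332 h⁻¹
C(t) = Css (1 − e^(−kt)) = 22.45 × (1 − e^(−0.9864)) = 22.45 × 0.6271 ≈ 14.1 µg/mL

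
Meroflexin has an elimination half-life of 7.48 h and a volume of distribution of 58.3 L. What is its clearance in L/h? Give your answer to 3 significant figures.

k = ln 2 / t½ = ln 2 / 7.48 = 0.09267 h⁻¹
CL = k · V = 0.09267 × 58.3 ≈ 5.40 L/h

5.40 L/h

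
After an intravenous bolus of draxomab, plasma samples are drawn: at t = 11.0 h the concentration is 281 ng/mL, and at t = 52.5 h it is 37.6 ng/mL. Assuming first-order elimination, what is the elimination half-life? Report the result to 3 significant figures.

14.3 hours

k = ln(C₁/C₂) / (t₂ − t₁) = ln(281/37.6) / (52.5 − 11.0)
  = 2.011 / 41.50 = 0.04847 h⁻¹
t½ = ln 2 / k = ln 2 / 0.04847 ≈ 14.3 hours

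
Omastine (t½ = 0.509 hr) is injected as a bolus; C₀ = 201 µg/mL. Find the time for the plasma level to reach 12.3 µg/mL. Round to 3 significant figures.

k = ln 2 / 0.509 = 1.362 hr⁻¹
C(t) = C₀ e^(−kt)  ⇒  t = ln(C₀/C) / k
t = ln(201/12.3) / 1.362 = 2.794 / 1.362 ≈ 2.05 hours

2.05 hours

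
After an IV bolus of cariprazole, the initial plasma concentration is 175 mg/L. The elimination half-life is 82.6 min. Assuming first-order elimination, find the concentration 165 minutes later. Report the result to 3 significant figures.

k = ln 2 / 82.6 = 0.008392 min⁻¹
165 min is 1.998 half-lives, so C = 175 × (1/2)^1.998 = 175 × 0.2504 ≈ 43.8 mg/L

43.8 mg/L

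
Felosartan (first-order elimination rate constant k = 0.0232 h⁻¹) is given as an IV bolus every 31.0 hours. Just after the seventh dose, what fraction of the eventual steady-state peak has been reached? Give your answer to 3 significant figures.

f_n = 1 − e^(−nkτ) = 1 − e^(−7 × 0.02320 × 31.0) = 1 − e^(−5.034) = 1 − 0.006510 ≈ 0.993

0.993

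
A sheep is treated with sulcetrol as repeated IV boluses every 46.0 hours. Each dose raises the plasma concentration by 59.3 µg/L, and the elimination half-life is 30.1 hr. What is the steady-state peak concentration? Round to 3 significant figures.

90.8 µg/L

k = ln 2 / 30.1 = 0.02303 hr⁻¹
Fraction remaining after one interval: e^(−kτ) = e^(−0.02303 × 46.0) = 0.3467
R = 1 / (1 − 0.3467) = 1.531
Css,max = 59.3 × 1.531 ≈ 90.8 µg/L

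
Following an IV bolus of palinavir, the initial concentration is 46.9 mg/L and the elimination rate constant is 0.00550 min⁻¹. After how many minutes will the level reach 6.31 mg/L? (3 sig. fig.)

365 minutes

C(t) = C₀ e^(−kt)  ⇒  t = ln(C₀/C) / k
t = ln(46.9/6.31) / 0.005500 = 2.006 / 0.005500 ≈ 365 minutes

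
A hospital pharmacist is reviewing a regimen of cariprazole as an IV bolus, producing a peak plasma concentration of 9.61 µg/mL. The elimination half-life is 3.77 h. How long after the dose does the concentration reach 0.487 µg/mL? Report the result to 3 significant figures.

16.2 hours

k = ln 2 / 3.77 = 0.1839 h⁻¹
C(t) = C₀ e^(−kt)  ⇒  t = ln(C₀/C) / k
t = ln(9.61/0.487) / 0.1839 = 2.982 / 0.1839 ≈ 16.2 hours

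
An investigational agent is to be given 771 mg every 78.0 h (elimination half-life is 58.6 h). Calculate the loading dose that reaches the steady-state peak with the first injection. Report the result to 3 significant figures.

1280 mg

k = ln 2 / 58.6 = 0.01183 h⁻¹
Accumulation ratio R = 1 / (1 − e^(−kτ)) = 1 / (1 − e^(−0.01183×78.0)) = 1 / (1 − 0.3975) = 1.660
Loading dose = maintenance dose × R = 771 × 1.660 ≈ 1280 mg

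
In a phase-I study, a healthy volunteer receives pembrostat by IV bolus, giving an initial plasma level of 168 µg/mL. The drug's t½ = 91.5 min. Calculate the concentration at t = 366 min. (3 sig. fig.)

10.5 µg/mL

k = ln 2 / 91.5 = 0.007575 min⁻¹
C(t) = C₀ e^(−kt) = 168 × e^(−0.007575 × 366) = 168 × e^(−2.773) = 168 × 0.06250 ≈ 10.5 µg/mL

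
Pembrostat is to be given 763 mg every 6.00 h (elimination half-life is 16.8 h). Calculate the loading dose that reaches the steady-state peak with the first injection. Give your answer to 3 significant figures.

k = ln 2 / 16.8 = 0.04126 h⁻¹
Accumulation ratio R = 1 / (1 − e^(−kτ)) = 1 / (1 − e^(−0.04126×6.00)) = 1 / (1 − 0.7807) = 4.560
Loading dose = maintenance dose × R = 763 × 4.560 ≈ 3480 mg

3480 mg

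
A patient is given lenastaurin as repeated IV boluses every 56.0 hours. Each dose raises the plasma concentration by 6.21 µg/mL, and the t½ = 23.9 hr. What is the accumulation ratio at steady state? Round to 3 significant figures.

k = ln 2 / 23.9 = 0.02900 hr⁻¹
Fraction remaining after one interval: e^(−kτ) = e^(−0.02900 × 56.0) = 0.1971
R = 1 / (1 − 0.1971) = 1 / 0.8029 ≈ 1.25

1.25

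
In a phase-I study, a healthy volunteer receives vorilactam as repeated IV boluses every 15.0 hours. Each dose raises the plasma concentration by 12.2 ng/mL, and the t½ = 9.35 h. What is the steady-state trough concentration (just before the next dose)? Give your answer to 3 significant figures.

5.98 ng/mL

k = ln 2 / 9.35 = 0.07413 h⁻¹
Fraction remaining after one interval: e^(−kτ) = e^(−0.07413 × 15.0) = 0.3289
R = 1 / (1 − 0.3289) = 1.490
Css,max = 12.2 × 1.490 = 18.18 ng/mL
Css,min = Css,max × e^(−kτ) = 18.18 × 0.3289 ≈ 5.98 ng/mL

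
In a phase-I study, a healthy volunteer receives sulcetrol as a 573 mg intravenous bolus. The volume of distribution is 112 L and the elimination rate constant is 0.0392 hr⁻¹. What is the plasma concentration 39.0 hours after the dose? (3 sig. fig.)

1.11 µg/mL

C₀ = dose / V = 573 / 112 = 5.116 µg/mL
C(t) = C₀ e^(−kt) = 5.116 × e^(−0.03920 × 39.0) = 5.116 × e^(−1.529) = 5.116 × 0.2168 ≈ 1.11 µg/mL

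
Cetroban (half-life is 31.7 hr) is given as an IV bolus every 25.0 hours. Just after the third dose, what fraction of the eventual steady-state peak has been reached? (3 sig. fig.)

k = ln 2 / 31.7 = 0.02187 hr⁻¹
f_n = 1 − e^(−nkτ) = 1 − e^(−3 × 0.02187 × 25.0) = 1 − e^(−1.640) = 1 − 0.1940 ≈ 0.806

0.806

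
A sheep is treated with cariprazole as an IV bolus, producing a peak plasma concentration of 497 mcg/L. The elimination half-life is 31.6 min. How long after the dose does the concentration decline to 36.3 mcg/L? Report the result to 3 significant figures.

k = ln 2 / 31.6 = 0.02194 min⁻¹
C(t) = C₀ e^(−kt)  ⇒  t = ln(C₀/C) / k
t = ln(497/36.3) / 0.02194 = 2.617 / 0.02194 ≈ 119 minutes

119 minutes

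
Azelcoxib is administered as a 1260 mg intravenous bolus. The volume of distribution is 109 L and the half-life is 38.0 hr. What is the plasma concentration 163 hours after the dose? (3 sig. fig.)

C₀ = dose / V = 1260 / 109 = 11.56 µg/mL
k = ln 2 / 38.0 = 0.01824 hr⁻¹
C(t) = C₀ e^(−kt) = 11.56 × e^(−0.01824 × 163) = 11.56 × e^(−2.973) = 11.56 × 0.05114 ≈ 0.591 µg/mL

0.591 µg/mL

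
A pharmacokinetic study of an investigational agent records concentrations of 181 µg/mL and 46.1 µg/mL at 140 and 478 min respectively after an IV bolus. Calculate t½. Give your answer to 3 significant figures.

k = ln(C₁/C₂) / (t₂ − t₁) = ln(181/46.1) / (478 − 140)
  = 1.368 / 338.0 = 0.004046 min⁻¹
t½ = ln 2 / k = ln 2 / 0.004046 ≈ 171 minutes

171 minutes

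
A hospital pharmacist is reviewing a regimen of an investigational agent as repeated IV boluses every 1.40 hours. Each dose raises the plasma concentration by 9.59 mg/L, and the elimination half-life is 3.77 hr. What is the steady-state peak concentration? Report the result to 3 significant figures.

k = ln 2 / 3.77 = 0.1839 hr⁻¹
Fraction remaining after one interval: e^(−kτ) = e^(−0.1839 × 1.40) = 0.7731
R = 1 / (1 − 0.7731) = 4.406
Css,max = 9.59 × 4.406 ≈ 42.3 mg/L

42.3 mg/L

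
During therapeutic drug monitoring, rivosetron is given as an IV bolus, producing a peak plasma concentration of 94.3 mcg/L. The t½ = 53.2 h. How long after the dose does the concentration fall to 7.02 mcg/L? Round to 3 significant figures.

199 hours

k = ln 2 / 53.2 = 0.01303 h⁻¹
C(t) = C₀ e^(−kt)  ⇒  t = ln(C₀/C) / k
t = ln(94.3/7.02) / 0.01303 = 2.598 / 0.01303 ≈ 199 hours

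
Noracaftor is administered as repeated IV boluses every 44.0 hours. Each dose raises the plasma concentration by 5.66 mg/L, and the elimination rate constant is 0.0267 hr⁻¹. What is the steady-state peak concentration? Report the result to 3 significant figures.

Fraction remaining after one interval: e^(−kτ) = e^(−0.02670 × 44.0) = 0.3089
R = 1 / (1 − 0.3089) = 1.447
Css,max = 5.66 × 1.447 ≈ 8.19 mg/L

8.19 mg/L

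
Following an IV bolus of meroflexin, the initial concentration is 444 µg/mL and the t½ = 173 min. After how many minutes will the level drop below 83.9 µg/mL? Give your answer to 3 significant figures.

416 minutes

k = ln 2 / 173 = 0.004007 min⁻¹
C(t) = C₀ e^(−kt)  ⇒  t = ln(C₀/C) / k
t = ln(444/83.9) / 0.004007 = 1.666 / 0.004007 ≈ 416 minutes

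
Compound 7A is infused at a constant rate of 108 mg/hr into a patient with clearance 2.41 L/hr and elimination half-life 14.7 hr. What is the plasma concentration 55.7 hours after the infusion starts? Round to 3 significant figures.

41.6 mg/L

Css = rate / CL = 108 / 2.41 = 44.81 mg/L
k = ln 2 / 14.7 = 0.04715 hr⁻¹
C(t) = Css (1 − e^(−kt)) = 44.81 × (1 − e^(−2.626)) = 44.81 × 0.9277 ≈ 41.6 mg/L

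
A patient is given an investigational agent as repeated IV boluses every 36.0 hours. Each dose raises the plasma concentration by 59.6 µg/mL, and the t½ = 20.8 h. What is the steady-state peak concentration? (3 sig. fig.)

k = ln 2 / 20.8 = 0.03332 h⁻¹
Fraction remaining after one interval: e^(−kτ) = e^(−0.03332 × 36.0) = 0.3013
R = 1 / (1 − 0.3013) = 1.431
Css,max = 59.6 × 1.431 ≈ 85.3 µg/mL

85.3 µg/mL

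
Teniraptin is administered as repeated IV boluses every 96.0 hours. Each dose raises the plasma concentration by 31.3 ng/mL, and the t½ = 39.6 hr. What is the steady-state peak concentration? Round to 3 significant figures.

k = ln 2 / 39.6 = 0.01750 hr⁻¹
Fraction remaining after one interval: e^(−kτ) = e^(−0.01750 × 96.0) = 0.1863
R = 1 / (1 − 0.1863) = 1.229
Css,max = 31.3 × 1.229 ≈ 38.5 ng/mL

38.5 ng/mL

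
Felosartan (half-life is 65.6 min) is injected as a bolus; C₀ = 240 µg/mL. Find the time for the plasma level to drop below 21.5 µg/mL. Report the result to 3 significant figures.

k = ln 2 / 65.6 = 0.01057 min⁻¹
C(t) = C₀ e^(−kt)  ⇒  t = ln(C₀/C) / k
t = ln(240/21.5) / 0.01057 = 2.413 / 0.01057 ≈ 228 minutes

228 minutes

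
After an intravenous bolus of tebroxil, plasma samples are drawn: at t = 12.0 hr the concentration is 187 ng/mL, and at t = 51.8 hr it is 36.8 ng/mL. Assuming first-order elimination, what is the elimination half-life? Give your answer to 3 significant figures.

17.0 hours

k = ln(C₁/C₂) / (t₂ − t₁) = ln(187/36.8) / (51.8 − 12.0)
  = 1.626 / 39.80 = 0.04084 hr⁻¹
t½ = ln 2 / k = ln 2 / 0.04084 ≈ 17.0 hours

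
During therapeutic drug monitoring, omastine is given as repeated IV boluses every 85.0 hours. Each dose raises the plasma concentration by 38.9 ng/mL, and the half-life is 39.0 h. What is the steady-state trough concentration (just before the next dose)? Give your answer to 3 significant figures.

k = ln 2 / 39.0 = 0.01777 h⁻¹
Fraction remaining after one interval: e^(−kτ) = e^(−0.01777 × 85.0) = 0.2208
R = 1 / (1 − 0.2208) = 1.283
Css,max = 38.9 × 1.283 = 49.92 ng/mL
Css,min = Css,max × e^(−kτ) = 49.92 × 0.2208 ≈ 11.0 ng/mL

11.0 ng/mL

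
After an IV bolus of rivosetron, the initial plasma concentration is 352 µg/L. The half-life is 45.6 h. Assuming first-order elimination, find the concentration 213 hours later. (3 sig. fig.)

k = ln 2 / 45.6 = 0.01520 h⁻¹
C(t) = C₀ e^(−kt) = 352 × e^(−0.01520 × 213) = 352 × e^(−3.238) = 352 × 0.03925 ≈ 13.8 µg/L

13.8 µg/L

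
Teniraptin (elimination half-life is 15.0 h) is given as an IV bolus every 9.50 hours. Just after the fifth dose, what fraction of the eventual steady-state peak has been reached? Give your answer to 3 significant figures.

0.889

k = ln 2 / 15.0 = 0.04621 h⁻¹
f_n = 1 − e^(−nkτ) = 1 − e^(−5 × 0.04621 × 9.50) = 1 − e^(−2.195) = 1 − 0.1114 ≈ 0.889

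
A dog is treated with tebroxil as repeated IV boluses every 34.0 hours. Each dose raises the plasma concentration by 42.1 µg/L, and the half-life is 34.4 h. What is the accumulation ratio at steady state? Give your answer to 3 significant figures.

2.02

k = ln 2 / 34.4 = 0.02015 h⁻¹
Fraction remaining after one interval: e^(−kτ) = e^(−0.02015 × 34.0) = 0.5040
R = 1 / (1 − 0.5040) = 1 / 0.4960 ≈ 2.02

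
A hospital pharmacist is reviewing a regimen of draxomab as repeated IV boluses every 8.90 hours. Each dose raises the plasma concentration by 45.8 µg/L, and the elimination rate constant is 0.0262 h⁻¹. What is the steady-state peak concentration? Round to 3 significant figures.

Fraction remaining after one interval: e^(−kτ) = e^(−0.02620 × 8.90) = 0.7920
R = 1 / (1 − 0.7920) = 4.808
Css,max = 45.8 × 4.808 ≈ 220 µg/L

220 µg/L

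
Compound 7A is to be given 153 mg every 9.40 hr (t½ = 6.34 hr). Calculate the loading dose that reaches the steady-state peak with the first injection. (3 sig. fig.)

238 mg

k = ln 2 / 6.34 = 0.1093 hr⁻¹
Accumulation ratio R = 1 / (1 − e^(−kτ)) = 1 / (1 − e^(−0.1093×9.40)) = 1 / (1 − 0.3578) = 1.557
Loading dose = maintenance dose × R = 153 × 1.557 ≈ 238 mg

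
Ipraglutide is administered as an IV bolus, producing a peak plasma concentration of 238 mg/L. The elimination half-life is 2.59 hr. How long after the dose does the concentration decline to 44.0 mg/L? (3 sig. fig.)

k = ln 2 / 2.59 = 0.2676 hr⁻¹
C(t) = C₀ e^(−kt)  ⇒  t = ln(C₀/C) / k
t = ln(238/44.0) / 0.2676 = 1.688 / 0.2676 ≈ 6.31 hours

6.31 hours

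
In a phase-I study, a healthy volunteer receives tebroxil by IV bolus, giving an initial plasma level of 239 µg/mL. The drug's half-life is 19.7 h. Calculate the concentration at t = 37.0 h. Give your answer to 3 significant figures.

k = ln 2 / 19.7 = 0.03519 h⁻¹
C(t) = C₀ e^(−kt) = 239 × e^(−0.03519 × 37.0) = 239 × e^(−1.302) = 239 × 0.2720 ≈ 65.0 µg/mL

65.0 µg/mL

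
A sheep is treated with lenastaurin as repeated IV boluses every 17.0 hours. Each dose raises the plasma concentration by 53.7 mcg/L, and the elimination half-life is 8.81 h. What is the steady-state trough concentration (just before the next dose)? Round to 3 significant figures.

k = ln 2 / 8.81 = 0.07868 h⁻¹
Fraction remaining after one interval: e^(−kτ) = e^(−0.07868 × 17.0) = 0.2625
R = 1 / (1 − 0.2625) = 1.356
Css,max = 53.7 × 1.356 = 72.81 mcg/L
Css,min = Css,max × e^(−kτ) = 72.81 × 0.2625 ≈ 19.1 mcg/L

19.1 mcg/L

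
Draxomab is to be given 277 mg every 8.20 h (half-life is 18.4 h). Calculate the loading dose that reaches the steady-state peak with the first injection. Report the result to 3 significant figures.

1040 mg

k = ln 2 / 18.4 = 0.03767 h⁻¹
Accumulation ratio R = 1 / (1 − e^(−kτ)) = 1 / (1 − e^(−0.03767×8.20)) = 1 / (1 − 0.7343) = 3.763
Loading dose = maintenance dose × R = 277 × 3.763 ≈ 1040 mg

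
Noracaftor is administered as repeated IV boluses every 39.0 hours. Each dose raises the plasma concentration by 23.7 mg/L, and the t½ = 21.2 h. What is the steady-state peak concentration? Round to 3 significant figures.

k = ln 2 / 21.2 = 0.03270 h⁻¹
Fraction remaining after one interval: e^(−kτ) = e^(−0.03270 × 39.0) = 0.2794
R = 1 / (1 − 0.2794) = 1.388
Css,max = 23.7 × 1.388 ≈ 32.9 mg/L

32.9 mg/L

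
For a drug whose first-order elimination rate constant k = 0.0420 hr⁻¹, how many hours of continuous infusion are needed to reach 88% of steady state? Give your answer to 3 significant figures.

50.5 hours

f = 1 − e^(−kt)  ⇒  t = −ln(1 − f) / k
t = −ln(1 − 0.88) / 0.04200 = 2.120 / 0.04200 ≈ 50.5 hours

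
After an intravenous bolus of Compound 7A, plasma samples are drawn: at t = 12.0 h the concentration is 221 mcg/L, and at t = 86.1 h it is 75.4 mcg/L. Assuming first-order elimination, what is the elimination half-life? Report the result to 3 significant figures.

k = ln(C₁/C₂) / (t₂ − t₁) = ln(221/75.4) / (86.1 − 12.0)
  = 1.075 / 74.10 = 0.01451 h⁻¹
t½ = ln 2 / k = ln 2 / 0.01451 ≈ 47.8 hours

47.8 hours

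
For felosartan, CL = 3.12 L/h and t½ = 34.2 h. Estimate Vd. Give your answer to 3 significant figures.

154 L

k = ln 2 / t½ = ln 2 / 34.2 = 0.02027 h⁻¹
V = CL / k = 3.12 / 0.02027 ≈ 154 L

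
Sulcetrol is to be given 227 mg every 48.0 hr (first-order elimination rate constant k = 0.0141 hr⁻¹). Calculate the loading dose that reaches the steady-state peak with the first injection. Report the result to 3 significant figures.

462 mg

Accumulation ratio R = 1 / (1 − e^(−kτ)) = 1 / (1 − e^(−0.01410×48.0)) = 1 / (1 − 0.5082) = 2.034
Loading dose = maintenance dose × R = 227 × 2.034 ≈ 462 mg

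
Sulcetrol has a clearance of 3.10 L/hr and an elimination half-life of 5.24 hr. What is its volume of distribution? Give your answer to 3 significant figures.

k = ln 2 / t½ = ln 2 / 5.24 = 0.1323 hr⁻¹
V = CL / k = 3.10 / 0.1323 ≈ 23.4 L

23.4 L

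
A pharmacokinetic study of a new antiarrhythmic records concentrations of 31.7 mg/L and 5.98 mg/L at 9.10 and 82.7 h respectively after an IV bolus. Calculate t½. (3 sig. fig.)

k = ln(C₁/C₂) / (t₂ − t₁) = ln(31.7/5.98) / (82.7 − 9.10)
  = 1.668 / 73.60 = 0.02266 h⁻¹
t½ = ln 2 / k = ln 2 / 0.02266 ≈ 30.6 hours

30.6 hours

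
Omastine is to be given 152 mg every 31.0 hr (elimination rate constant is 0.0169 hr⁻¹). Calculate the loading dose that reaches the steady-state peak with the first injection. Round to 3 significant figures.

Accumulation ratio R = 1 / (1 − e^(−kτ)) = 1 / (1 − e^(−0.01690×31.0)) = 1 / (1 − 0.5922) = 2.452
Loading dose = maintenance dose × R = 152 × 2.452 ≈ 373 mg

373 mg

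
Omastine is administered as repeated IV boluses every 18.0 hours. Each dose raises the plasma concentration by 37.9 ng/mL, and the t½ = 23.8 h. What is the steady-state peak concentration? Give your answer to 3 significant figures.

k = ln 2 / 23.8 = 0.02912 h⁻¹
Fraction remaining after one interval: e^(−kτ) = e^(−0.02912 × 18.0) = 0.5920
R = 1 / (1 − 0.5920) = 2.451
Css,max = 37.9 × 2.451 ≈ 92.9 ng/mL

92.9 ng/mL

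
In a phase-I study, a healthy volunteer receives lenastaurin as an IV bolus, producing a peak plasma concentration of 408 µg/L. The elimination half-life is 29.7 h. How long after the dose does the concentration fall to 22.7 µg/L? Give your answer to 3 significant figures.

124 hours

k = ln 2 / 29.7 = 0.02334 h⁻¹
C(t) = C₀ e^(−kt)  ⇒  t = ln(C₀/C) / k
t = ln(408/22.7) / 0.02334 = 2.889 / 0.02334 ≈ 124 hours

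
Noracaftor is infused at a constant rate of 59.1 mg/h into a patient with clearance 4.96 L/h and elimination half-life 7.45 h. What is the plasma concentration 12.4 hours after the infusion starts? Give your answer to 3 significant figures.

Css = rate / CL = 59.1 / 4.96 = 11.92 mg/L
k = ln 2 / 7.45 = 0.09304 h⁻¹
C(t) = Css (1 − e^(−kt)) = 11.92 × (1 − e^(−1.154)) = 11.92 × 0.6845 ≈ 8.16 mg/L

8.16 mg/L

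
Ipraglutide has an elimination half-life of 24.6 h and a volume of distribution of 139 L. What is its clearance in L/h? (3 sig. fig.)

3.92 L/h

k = ln 2 / t½ = ln 2 / 24.6 = 0.02818 h⁻¹
CL = k · V = 0.02818 × 139 ≈ 3.92 L/h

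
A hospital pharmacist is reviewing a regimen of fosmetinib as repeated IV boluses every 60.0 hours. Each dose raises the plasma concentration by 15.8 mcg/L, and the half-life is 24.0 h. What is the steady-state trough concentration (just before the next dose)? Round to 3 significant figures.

k = ln 2 / 24.0 = 0.02888 h⁻¹
Fraction remaining after one interval: e^(−kτ) = e^(−0.02888 × 60.0) = 0.1768
R = 1 / (1 − 0.1768) = 1.215
Css,max = 15.8 × 1.215 = 19.19 mcg/L
Css,min = Css,max × e^(−kτ) = 19.19 × 0.1768 ≈ 3.39 mcg/L

3.39 mcg/L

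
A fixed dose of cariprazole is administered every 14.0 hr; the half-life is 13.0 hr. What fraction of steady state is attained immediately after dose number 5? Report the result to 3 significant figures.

0.976

k = ln 2 / 13.0 = 0.05332 hr⁻¹
f_n = 1 − e^(−nkτ) = 1 − e^(−5 × 0.05332 × 14.0) = 1 − e^(−3.732) = 1 − 0.02394 ≈ 0.976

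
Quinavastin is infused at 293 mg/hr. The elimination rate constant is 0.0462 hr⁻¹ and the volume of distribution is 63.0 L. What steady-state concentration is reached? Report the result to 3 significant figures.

CL = k · V = 0.0462 × 63.0 = 2.911 L/hr
Css = rate / CL = 293 / 2.911 ≈ 101 mg/L

101 mg/L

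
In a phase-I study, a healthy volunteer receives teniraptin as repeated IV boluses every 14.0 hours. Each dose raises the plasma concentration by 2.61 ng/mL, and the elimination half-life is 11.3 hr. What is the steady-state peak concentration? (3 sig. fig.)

4.53 ng/mL

k = ln 2 / 11.3 = 0.06134 hr⁻¹
Fraction remaining after one interval: e^(−kτ) = e^(−0.06134 × 14.0) = 0.4237
R = 1 / (1 − 0.4237) = 1.735
Css,max = 2.61 × 1.735 ≈ 4.53 ng/mL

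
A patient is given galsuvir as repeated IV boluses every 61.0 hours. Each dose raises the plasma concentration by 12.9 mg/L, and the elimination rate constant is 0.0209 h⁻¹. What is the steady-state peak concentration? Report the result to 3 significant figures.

17.9 mg/L

Fraction remaining after one interval: e^(−kτ) = e^(−0.02090 × 61.0) = 0.2795
R = 1 / (1 − 0.2795) = 1.388
Css,max = 12.9 × 1.388 ≈ 17.9 mg/L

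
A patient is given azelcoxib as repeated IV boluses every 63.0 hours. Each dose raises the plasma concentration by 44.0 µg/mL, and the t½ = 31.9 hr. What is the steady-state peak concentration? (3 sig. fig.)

k = ln 2 / 31.9 = 0.02173 hr⁻¹
Fraction remaining after one interval: e^(−kτ) = e^(−0.02173 × 63.0) = 0.2544
R = 1 / (1 − 0.2544) = 1.341
Css,max = 44.0 × 1.341 ≈ 59.0 µg/mL

59.0 µg/mL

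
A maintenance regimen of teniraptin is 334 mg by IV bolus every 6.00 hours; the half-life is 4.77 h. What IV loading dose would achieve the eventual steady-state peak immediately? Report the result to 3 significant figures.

k = ln 2 / 4.77 = 0.1453 h⁻¹
Accumulation ratio R = 1 / (1 − e^(−kτ)) = 1 / (1 − e^(−0.1453×6.00)) = 1 / (1 − 0.4182) = 1.719
Loading dose = maintenance dose × R = 334 × 1.719 ≈ 574 mg

574 mg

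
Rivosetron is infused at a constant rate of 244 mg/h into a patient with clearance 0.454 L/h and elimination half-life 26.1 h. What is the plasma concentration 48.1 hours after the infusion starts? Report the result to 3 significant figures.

388 mg/L

Css = rate / CL = 244 / 0.454 = 537.4 mg/L
k = ln 2 / 26.1 = 0.02656 h⁻¹
C(t) = Css (1 − e^(−kt)) = 537.4 × (1 − e^(−1.277)) = 537.4 × 0.7212 ≈ 388 mg/L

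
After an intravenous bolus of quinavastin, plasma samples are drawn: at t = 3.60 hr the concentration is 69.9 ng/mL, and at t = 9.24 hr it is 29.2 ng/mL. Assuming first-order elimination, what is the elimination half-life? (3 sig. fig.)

4.48 hours

k = ln(C₁/C₂) / (t₂ − t₁) = ln(69.9/29.2) / (9.24 − 3.60)
  = 0.8729 / 5.640 = 0.1548 hr⁻¹
t½ = ln 2 / k = ln 2 / 0.1548 ≈ 4.48 hours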